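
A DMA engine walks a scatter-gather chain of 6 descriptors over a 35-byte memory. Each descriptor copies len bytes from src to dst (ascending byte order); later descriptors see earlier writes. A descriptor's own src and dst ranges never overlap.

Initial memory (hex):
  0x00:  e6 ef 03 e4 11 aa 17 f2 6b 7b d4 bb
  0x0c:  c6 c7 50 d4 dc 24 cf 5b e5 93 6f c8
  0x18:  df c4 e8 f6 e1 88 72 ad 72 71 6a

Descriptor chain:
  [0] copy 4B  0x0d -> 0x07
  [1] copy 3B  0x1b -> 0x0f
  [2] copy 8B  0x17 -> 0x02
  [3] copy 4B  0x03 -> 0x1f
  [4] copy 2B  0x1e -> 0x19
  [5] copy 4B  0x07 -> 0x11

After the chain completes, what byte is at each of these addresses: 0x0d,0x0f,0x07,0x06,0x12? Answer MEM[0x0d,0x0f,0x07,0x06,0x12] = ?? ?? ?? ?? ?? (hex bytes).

MEM[0x0d,0x0f,0x07,0x06,0x12] = c7 f6 e1 f6 88

  after D0: wrote 4B at 0x07 = c750d4dc
  after D1: wrote 3B at 0x0f = f6e188
  after D2: wrote 8B at 0x02 = c8dfc4e8f6e18872
  after D3: wrote 4B at 0x1f = dfc4e8f6
  after D4: wrote 2B at 0x19 = 72df
  after D5: wrote 4B at 0x11 = e18872dc
query mem[0x0d]=0xc7, mem[0x0f]=0xf6, mem[0x07]=0xe1, mem[0x06]=0xf6, mem[0x12]=0x88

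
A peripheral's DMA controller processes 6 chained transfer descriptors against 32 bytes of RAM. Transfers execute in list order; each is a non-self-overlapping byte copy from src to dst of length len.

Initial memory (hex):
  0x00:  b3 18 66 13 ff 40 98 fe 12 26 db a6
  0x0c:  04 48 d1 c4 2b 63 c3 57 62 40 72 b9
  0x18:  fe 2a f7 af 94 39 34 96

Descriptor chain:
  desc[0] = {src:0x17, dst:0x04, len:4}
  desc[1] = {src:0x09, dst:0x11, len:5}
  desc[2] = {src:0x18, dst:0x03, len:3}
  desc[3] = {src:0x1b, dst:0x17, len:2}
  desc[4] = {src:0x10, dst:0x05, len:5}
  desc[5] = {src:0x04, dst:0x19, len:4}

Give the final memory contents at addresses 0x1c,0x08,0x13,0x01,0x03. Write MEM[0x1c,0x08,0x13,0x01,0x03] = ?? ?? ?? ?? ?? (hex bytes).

MEM[0x1c,0x08,0x13,0x01,0x03] = db a6 a6 18 fe

#0 dst[0x04+4] := {0xb9,0xfe,0x2a,0xf7}
#1 dst[0x11+5] := {0x26,0xdb,0xa6,0x04,0x48}
#2 dst[0x03+3] := {0xfe,0x2a,0xf7}
#3 dst[0x17+2] := {0xaf,0x94}
#4 dst[0x05+5] := {0x2b,0x26,0xdb,0xa6,0x04}
#5 dst[0x19+4] := {0x2a,0x2b,0x26,0xdb}
query mem[0x1c]=0xdb, mem[0x08]=0xa6, mem[0x13]=0xa6, mem[0x01]=0x18, mem[0x03]=0xfe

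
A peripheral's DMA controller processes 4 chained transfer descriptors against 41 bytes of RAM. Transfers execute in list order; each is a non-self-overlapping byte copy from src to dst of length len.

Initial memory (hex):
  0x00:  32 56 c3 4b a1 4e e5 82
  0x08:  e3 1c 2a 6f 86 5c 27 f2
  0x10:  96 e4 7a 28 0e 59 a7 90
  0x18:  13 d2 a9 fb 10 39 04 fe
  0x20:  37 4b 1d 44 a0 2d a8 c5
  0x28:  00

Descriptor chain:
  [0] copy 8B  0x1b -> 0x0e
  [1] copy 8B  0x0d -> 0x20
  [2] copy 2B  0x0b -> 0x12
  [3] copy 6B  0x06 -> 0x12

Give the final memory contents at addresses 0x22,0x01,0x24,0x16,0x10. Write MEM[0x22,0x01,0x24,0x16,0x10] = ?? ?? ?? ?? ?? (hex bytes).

#0 dst[0x0e+8] := {0xfb,0x10,0x39,0x04,0xfe,0x37,0x4b,0x1d}
#1 dst[0x20+8] := {0x5c,0xfb,0x10,0x39,0x04,0xfe,0x37,0x4b}
#2 dst[0x12+2] := {0x6f,0x86}
#3 dst[0x12+6] := {0xe5,0x82,0xe3,0x1c,0x2a,0x6f}
query mem[0x22]=0x10, mem[0x01]=0x56, mem[0x24]=0x04, mem[0x16]=0x2a, mem[0x10]=0x39

MEM[0x22,0x01,0x24,0x16,0x10] = 10 56 04 2a 39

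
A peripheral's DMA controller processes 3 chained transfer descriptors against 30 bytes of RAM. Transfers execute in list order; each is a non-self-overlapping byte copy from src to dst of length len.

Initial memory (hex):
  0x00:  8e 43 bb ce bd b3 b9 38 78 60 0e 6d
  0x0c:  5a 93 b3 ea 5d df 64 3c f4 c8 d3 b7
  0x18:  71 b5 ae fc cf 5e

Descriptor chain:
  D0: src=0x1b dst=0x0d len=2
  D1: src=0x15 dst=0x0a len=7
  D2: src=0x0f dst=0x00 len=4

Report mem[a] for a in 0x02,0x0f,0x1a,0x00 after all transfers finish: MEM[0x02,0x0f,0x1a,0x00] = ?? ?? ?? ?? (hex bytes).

MEM[0x02,0x0f,0x1a,0x00] = df ae ae ae

  after D0: wrote 2B at 0x0d = fccf
  after D1: wrote 7B at 0x0a = c8d3b771b5aefc
  after D2: wrote 4B at 0x00 = aefcdf64
query mem[0x02]=0xdf, mem[0x0f]=0xae, mem[0x1a]=0xae, mem[0x00]=0xae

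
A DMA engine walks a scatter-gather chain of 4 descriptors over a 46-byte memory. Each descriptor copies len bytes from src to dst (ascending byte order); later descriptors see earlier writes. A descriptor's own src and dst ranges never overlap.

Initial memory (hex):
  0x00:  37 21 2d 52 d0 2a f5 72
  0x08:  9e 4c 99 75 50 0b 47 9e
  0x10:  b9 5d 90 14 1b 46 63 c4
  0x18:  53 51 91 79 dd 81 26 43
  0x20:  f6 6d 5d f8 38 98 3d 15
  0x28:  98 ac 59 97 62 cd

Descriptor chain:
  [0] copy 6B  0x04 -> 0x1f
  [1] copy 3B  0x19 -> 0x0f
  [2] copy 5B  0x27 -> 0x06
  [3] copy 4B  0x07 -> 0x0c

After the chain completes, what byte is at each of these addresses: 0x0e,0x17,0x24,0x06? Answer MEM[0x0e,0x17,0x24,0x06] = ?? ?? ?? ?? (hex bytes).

  after D0: wrote 6B at 0x1f = d02af5729e4c
  after D1: wrote 3B at 0x0f = 519179
  after D2: wrote 5B at 0x06 = 1598ac5997
  after D3: wrote 4B at 0x0c = 98ac5997
query mem[0x0e]=0x59, mem[0x17]=0xc4, mem[0x24]=0x4c, mem[0x06]=0x15

MEM[0x0e,0x17,0x24,0x06] = 59 c4 4c 15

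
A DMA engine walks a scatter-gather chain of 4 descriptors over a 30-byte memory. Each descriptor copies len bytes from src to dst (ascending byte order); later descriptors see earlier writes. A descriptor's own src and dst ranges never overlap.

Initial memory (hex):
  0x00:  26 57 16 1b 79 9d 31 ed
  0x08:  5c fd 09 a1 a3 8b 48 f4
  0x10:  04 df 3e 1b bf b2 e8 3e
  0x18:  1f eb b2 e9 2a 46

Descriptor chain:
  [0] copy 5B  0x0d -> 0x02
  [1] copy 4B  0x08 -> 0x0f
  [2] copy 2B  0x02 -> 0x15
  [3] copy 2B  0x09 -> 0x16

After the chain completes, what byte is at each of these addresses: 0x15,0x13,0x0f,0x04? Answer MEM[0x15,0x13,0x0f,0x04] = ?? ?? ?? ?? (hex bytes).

#0 dst[0x02+5] := {0x8b,0x48,0xf4,0x04,0xdf}
#1 dst[0x0f+4] := {0x5c,0xfd,0x09,0xa1}
#2 dst[0x15+2] := {0x8b,0x48}
#3 dst[0x16+2] := {0xfd,0x09}
query mem[0x15]=0x8b, mem[0x13]=0x1b, mem[0x0f]=0x5c, mem[0x04]=0xf4

MEM[0x15,0x13,0x0f,0x04] = 8b 1b 5c f4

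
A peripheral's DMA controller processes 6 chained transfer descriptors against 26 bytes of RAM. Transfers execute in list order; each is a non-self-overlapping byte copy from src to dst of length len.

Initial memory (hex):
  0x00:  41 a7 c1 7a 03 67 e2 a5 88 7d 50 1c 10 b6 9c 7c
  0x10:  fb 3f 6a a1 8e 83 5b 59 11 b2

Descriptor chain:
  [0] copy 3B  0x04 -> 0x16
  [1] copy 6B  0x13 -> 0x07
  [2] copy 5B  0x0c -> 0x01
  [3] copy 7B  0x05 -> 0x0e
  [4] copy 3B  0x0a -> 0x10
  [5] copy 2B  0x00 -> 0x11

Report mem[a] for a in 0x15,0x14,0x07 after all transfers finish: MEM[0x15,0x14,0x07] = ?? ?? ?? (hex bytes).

MEM[0x15,0x14,0x07] = 83 67 a1

D0: mem[0x16..0x18] <- [03 67 e2]
D1: mem[0x07..0x0c] <- [a1 8e 83 03 67 e2]
D2: mem[0x01..0x05] <- [e2 b6 9c 7c fb]
D3: mem[0x0e..0x14] <- [fb e2 a1 8e 83 03 67]
D4: mem[0x10..0x12] <- [03 67 e2]
D5: mem[0x11..0x12] <- [41 e2]
query mem[0x15]=0x83, mem[0x14]=0x67, mem[0x07]=0xa1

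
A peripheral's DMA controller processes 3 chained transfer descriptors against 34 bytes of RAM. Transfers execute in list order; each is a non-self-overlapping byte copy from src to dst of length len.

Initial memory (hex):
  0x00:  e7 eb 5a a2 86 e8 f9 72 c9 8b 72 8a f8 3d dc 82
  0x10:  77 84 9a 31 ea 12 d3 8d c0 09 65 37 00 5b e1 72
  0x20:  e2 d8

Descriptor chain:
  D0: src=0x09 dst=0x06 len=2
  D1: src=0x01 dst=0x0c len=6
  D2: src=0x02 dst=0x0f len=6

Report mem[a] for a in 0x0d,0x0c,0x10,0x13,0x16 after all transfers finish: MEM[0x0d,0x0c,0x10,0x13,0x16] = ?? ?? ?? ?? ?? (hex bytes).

D0: mem[0x06..0x07] <- [8b 72]
D1: mem[0x0c..0x11] <- [eb 5a a2 86 e8 8b]
D2: mem[0x0f..0x14] <- [5a a2 86 e8 8b 72]
query mem[0x0d]=0x5a, mem[0x0c]=0xeb, mem[0x10]=0xa2, mem[0x13]=0x8b, mem[0x16]=0xd3

MEM[0x0d,0x0c,0x10,0x13,0x16] = 5a eb a2 8b d3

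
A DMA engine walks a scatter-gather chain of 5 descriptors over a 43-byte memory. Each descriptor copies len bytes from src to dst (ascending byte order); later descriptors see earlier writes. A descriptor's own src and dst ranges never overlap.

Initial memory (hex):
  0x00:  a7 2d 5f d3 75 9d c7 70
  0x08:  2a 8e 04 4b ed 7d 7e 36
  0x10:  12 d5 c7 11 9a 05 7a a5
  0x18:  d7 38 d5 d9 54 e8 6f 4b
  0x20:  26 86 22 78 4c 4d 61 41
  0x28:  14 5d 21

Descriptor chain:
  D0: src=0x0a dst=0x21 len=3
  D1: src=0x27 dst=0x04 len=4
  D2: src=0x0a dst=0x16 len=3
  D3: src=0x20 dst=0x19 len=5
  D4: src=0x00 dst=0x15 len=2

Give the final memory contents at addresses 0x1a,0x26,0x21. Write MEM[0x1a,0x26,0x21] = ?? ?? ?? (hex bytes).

MEM[0x1a,0x26,0x21] = 04 61 04

  after D0: wrote 3B at 0x21 = 044bed
  after D1: wrote 4B at 0x04 = 41145d21
  after D2: wrote 3B at 0x16 = 044bed
  after D3: wrote 5B at 0x19 = 26044bed4c
  after D4: wrote 2B at 0x15 = a72d
query mem[0x1a]=0x04, mem[0x26]=0x61, mem[0x21]=0x04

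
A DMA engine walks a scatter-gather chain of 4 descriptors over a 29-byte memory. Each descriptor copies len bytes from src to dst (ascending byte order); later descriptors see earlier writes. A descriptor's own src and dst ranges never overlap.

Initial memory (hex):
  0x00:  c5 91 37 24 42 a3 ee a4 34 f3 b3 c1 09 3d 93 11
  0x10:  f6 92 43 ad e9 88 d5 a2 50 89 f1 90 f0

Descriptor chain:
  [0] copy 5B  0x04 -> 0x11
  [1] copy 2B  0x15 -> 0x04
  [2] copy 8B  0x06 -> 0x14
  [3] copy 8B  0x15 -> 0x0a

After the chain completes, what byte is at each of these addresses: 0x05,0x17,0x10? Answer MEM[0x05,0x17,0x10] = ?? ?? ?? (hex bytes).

[0] 0x04->0x11 len=5 : 42 a3 ee a4 34
[1] 0x15->0x04 len=2 : 34 d5
[2] 0x06->0x14 len=8 : ee a4 34 f3 b3 c1 09 3d
[3] 0x15->0x0a len=8 : a4 34 f3 b3 c1 09 3d f0
query mem[0x05]=0xd5, mem[0x17]=0xf3, mem[0x10]=0x3d

MEM[0x05,0x17,0x10] = d5 f3 3d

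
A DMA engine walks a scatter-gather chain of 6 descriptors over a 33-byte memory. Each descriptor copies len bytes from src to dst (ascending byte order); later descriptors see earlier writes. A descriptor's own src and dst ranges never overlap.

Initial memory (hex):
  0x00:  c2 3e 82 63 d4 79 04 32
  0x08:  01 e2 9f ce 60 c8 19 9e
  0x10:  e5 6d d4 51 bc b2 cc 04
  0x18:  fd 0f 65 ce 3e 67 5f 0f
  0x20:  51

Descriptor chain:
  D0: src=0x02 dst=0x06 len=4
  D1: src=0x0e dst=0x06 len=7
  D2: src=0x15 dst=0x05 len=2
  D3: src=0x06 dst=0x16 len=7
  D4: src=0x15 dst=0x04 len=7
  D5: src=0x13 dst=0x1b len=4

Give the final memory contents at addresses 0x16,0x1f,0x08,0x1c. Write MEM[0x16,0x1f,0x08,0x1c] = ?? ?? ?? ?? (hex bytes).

MEM[0x16,0x1f,0x08,0x1c] = cc 0f 6d bc

#0 dst[0x06+4] := {0x82,0x63,0xd4,0x79}
#1 dst[0x06+7] := {0x19,0x9e,0xe5,0x6d,0xd4,0x51,0xbc}
#2 dst[0x05+2] := {0xb2,0xcc}
#3 dst[0x16+7] := {0xcc,0x9e,0xe5,0x6d,0xd4,0x51,0xbc}
#4 dst[0x04+7] := {0xb2,0xcc,0x9e,0xe5,0x6d,0xd4,0x51}
#5 dst[0x1b+4] := {0x51,0xbc,0xb2,0xcc}
query mem[0x16]=0xcc, mem[0x1f]=0x0f, mem[0x08]=0x6d, mem[0x1c]=0xbc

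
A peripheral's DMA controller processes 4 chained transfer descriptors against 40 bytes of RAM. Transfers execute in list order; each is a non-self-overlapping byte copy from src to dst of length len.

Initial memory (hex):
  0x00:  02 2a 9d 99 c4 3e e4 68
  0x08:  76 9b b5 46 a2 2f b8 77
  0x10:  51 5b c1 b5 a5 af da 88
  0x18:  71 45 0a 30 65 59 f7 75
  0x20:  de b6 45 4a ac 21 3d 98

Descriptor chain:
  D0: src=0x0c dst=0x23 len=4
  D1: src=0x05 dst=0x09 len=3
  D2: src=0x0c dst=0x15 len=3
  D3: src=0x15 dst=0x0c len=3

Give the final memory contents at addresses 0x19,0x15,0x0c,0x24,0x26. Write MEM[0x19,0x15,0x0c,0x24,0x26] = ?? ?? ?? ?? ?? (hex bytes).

MEM[0x19,0x15,0x0c,0x24,0x26] = 45 a2 a2 2f 77

D0: mem[0x23..0x26] <- [a2 2f b8 77]
D1: mem[0x09..0x0b] <- [3e e4 68]
D2: mem[0x15..0x17] <- [a2 2f b8]
D3: mem[0x0c..0x0e] <- [a2 2f b8]
query mem[0x19]=0x45, mem[0x15]=0xa2, mem[0x0c]=0xa2, mem[0x24]=0x2f, mem[0x26]=0x77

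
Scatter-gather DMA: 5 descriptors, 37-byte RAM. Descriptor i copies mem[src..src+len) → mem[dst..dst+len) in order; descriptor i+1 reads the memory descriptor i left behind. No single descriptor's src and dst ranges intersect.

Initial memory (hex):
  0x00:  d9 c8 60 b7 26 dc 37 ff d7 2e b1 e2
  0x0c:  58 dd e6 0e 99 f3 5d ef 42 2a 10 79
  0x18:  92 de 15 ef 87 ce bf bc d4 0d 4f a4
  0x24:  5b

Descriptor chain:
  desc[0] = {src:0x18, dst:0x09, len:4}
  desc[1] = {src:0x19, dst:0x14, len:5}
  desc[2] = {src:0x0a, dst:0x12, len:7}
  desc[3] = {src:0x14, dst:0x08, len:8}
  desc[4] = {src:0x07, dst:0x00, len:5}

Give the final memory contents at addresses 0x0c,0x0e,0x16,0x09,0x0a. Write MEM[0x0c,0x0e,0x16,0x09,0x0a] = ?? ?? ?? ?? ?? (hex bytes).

MEM[0x0c,0x0e,0x16,0x09,0x0a] = 99 15 e6 dd e6

  after D0: wrote 4B at 0x09 = 92de15ef
  after D1: wrote 5B at 0x14 = de15ef87ce
  after D2: wrote 7B at 0x12 = de15efdde60e99
  after D3: wrote 8B at 0x08 = efdde60e99de15ef
  after D4: wrote 5B at 0x00 = ffefdde60e
query mem[0x0c]=0x99, mem[0x0e]=0x15, mem[0x16]=0xe6, mem[0x09]=0xdd, mem[0x0a]=0xe6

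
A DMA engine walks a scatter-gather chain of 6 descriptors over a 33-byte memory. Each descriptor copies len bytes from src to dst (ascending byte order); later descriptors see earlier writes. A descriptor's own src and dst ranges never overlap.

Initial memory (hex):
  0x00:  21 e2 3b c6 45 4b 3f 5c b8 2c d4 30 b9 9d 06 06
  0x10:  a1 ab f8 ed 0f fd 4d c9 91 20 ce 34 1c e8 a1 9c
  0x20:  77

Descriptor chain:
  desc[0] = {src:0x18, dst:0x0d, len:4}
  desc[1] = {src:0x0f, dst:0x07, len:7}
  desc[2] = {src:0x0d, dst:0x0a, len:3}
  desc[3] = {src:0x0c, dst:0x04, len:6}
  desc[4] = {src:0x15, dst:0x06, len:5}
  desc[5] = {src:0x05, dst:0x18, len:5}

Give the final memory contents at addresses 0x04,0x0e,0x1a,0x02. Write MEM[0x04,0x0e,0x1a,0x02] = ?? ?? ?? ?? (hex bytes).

[0] 0x18->0x0d len=4 : 91 20 ce 34
[1] 0x0f->0x07 len=7 : ce 34 ab f8 ed 0f fd
[2] 0x0d->0x0a len=3 : fd 20 ce
[3] 0x0c->0x04 len=6 : ce fd 20 ce 34 ab
[4] 0x15->0x06 len=5 : fd 4d c9 91 20
[5] 0x05->0x18 len=5 : fd fd 4d c9 91
query mem[0x04]=0xce, mem[0x0e]=0x20, mem[0x1a]=0x4d, mem[0x02]=0x3b

MEM[0x04,0x0e,0x1a,0x02] = ce 20 4d 3b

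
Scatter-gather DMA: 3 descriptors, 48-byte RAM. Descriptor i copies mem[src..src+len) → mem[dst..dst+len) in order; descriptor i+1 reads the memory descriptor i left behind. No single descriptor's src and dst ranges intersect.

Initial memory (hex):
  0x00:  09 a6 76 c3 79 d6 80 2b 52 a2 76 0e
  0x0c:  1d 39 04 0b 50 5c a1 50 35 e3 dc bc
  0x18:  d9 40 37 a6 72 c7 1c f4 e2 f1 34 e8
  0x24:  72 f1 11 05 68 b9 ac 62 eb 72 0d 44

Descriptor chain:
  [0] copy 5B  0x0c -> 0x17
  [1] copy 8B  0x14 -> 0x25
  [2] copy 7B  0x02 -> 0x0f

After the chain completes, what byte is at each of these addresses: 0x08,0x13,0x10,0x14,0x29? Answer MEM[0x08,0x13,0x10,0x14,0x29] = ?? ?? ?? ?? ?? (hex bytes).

D0: mem[0x17..0x1b] <- [1d 39 04 0b 50]
D1: mem[0x25..0x2c] <- [35 e3 dc 1d 39 04 0b 50]
D2: mem[0x0f..0x15] <- [76 c3 79 d6 80 2b 52]
query mem[0x08]=0x52, mem[0x13]=0x80, mem[0x10]=0xc3, mem[0x14]=0x2b, mem[0x29]=0x39

MEM[0x08,0x13,0x10,0x14,0x29] = 52 80 c3 2b 39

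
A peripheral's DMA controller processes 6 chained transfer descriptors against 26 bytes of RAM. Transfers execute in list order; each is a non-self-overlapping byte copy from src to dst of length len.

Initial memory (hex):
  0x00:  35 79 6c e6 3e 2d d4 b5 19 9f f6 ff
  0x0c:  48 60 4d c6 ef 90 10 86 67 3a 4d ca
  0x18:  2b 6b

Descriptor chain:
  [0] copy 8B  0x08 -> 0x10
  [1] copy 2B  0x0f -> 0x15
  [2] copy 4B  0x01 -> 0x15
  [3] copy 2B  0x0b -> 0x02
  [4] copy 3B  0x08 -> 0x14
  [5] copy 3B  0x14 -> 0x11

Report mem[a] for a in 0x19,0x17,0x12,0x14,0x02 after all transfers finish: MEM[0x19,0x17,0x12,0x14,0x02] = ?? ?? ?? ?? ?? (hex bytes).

  after D0: wrote 8B at 0x10 = 199ff6ff48604dc6
  after D1: wrote 2B at 0x15 = c619
  after D2: wrote 4B at 0x15 = 796ce63e
  after D3: wrote 2B at 0x02 = ff48
  after D4: wrote 3B at 0x14 = 199ff6
  after D5: wrote 3B at 0x11 = 199ff6
query mem[0x19]=0x6b, mem[0x17]=0xe6, mem[0x12]=0x9f, mem[0x14]=0x19, mem[0x02]=0xff

MEM[0x19,0x17,0x12,0x14,0x02] = 6b e6 9f 19 ff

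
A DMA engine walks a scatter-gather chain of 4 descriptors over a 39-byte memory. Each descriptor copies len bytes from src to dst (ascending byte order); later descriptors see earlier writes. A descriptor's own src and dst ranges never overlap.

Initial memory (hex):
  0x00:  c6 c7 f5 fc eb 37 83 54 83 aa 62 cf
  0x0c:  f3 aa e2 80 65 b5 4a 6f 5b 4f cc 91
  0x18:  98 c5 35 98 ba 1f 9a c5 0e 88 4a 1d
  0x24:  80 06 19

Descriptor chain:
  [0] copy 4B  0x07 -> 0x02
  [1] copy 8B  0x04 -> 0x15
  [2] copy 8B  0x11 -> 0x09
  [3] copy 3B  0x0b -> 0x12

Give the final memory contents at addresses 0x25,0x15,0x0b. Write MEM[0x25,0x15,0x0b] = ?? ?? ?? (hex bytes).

#0 dst[0x02+4] := {0x54,0x83,0xaa,0x62}
#1 dst[0x15+8] := {0xaa,0x62,0x83,0x54,0x83,0xaa,0x62,0xcf}
#2 dst[0x09+8] := {0xb5,0x4a,0x6f,0x5b,0xaa,0x62,0x83,0x54}
#3 dst[0x12+3] := {0x6f,0x5b,0xaa}
query mem[0x25]=0x06, mem[0x15]=0xaa, mem[0x0b]=0x6f

MEM[0x25,0x15,0x0b] = 06 aa 6f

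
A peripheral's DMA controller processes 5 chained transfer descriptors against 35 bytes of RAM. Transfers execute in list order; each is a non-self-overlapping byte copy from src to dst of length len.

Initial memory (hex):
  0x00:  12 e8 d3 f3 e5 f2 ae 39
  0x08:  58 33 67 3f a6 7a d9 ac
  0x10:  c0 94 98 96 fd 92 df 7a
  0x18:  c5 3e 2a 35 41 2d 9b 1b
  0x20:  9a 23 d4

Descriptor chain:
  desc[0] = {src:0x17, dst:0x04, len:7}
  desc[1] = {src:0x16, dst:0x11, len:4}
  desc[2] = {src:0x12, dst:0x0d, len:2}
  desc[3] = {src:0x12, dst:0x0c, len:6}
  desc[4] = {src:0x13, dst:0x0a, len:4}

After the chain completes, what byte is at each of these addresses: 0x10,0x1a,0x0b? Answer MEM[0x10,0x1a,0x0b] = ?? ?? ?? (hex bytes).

  after D0: wrote 7B at 0x04 = 7ac53e2a35412d
  after D1: wrote 4B at 0x11 = df7ac53e
  after D2: wrote 2B at 0x0d = 7ac5
  after D3: wrote 6B at 0x0c = 7ac53e92df7a
  after D4: wrote 4B at 0x0a = c53e92df
query mem[0x10]=0xdf, mem[0x1a]=0x2a, mem[0x0b]=0x3e

MEM[0x10,0x1a,0x0b] = df 2a 3e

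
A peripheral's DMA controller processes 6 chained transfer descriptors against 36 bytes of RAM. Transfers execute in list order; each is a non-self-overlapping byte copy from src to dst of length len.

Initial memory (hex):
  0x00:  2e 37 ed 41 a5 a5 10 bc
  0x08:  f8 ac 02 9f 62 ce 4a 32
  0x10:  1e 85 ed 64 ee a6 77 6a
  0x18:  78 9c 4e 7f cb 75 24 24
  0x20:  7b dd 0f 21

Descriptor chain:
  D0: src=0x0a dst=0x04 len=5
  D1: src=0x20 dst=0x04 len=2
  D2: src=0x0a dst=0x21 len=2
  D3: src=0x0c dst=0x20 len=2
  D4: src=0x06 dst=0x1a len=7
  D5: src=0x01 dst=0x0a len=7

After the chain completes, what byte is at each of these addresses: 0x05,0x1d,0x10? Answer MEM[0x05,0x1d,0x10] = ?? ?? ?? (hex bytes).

MEM[0x05,0x1d,0x10] = dd ac ce

D0: mem[0x04..0x08] <- [02 9f 62 ce 4a]
D1: mem[0x04..0x05] <- [7b dd]
D2: mem[0x21..0x22] <- [02 9f]
D3: mem[0x20..0x21] <- [62 ce]
D4: mem[0x1a..0x20] <- [62 ce 4a ac 02 9f 62]
D5: mem[0x0a..0x10] <- [37 ed 41 7b dd 62 ce]
query mem[0x05]=0xdd, mem[0x1d]=0xac, mem[0x10]=0xce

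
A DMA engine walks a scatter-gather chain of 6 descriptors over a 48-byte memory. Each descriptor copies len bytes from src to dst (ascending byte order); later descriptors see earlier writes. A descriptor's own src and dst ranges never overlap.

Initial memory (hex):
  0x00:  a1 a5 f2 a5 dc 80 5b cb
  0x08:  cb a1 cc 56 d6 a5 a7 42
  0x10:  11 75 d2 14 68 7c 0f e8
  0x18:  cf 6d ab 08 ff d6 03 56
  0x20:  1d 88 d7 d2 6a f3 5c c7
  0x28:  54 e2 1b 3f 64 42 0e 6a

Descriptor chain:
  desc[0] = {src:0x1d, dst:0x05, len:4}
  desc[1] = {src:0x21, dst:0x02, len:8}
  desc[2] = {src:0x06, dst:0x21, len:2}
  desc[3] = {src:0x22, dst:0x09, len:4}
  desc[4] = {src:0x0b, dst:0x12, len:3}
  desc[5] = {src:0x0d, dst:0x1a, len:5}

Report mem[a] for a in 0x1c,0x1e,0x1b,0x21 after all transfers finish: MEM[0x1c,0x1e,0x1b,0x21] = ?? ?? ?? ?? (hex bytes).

#0 dst[0x05+4] := {0xd6,0x03,0x56,0x1d}
#1 dst[0x02+8] := {0x88,0xd7,0xd2,0x6a,0xf3,0x5c,0xc7,0x54}
#2 dst[0x21+2] := {0xf3,0x5c}
#3 dst[0x09+4] := {0x5c,0xd2,0x6a,0xf3}
#4 dst[0x12+3] := {0x6a,0xf3,0xa5}
#5 dst[0x1a+5] := {0xa5,0xa7,0x42,0x11,0x75}
query mem[0x1c]=0x42, mem[0x1e]=0x75, mem[0x1b]=0xa7, mem[0x21]=0xf3

MEM[0x1c,0x1e,0x1b,0x21] = 42 75 a7 f3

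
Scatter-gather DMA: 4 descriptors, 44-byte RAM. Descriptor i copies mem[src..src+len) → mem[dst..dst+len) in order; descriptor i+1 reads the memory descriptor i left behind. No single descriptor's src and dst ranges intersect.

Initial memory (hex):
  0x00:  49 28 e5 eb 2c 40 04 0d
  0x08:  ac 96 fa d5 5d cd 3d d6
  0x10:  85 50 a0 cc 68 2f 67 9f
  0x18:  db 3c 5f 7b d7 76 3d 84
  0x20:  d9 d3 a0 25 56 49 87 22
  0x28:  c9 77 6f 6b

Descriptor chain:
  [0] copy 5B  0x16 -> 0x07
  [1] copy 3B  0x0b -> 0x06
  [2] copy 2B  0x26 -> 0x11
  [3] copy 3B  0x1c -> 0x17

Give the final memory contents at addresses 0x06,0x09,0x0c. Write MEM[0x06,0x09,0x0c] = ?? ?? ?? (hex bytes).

D0: mem[0x07..0x0b] <- [67 9f db 3c 5f]
D1: mem[0x06..0x08] <- [5f 5d cd]
D2: mem[0x11..0x12] <- [87 22]
D3: mem[0x17..0x19] <- [d7 76 3d]
query mem[0x06]=0x5f, mem[0x09]=0xdb, mem[0x0c]=0x5d

MEM[0x06,0x09,0x0c] = 5f db 5d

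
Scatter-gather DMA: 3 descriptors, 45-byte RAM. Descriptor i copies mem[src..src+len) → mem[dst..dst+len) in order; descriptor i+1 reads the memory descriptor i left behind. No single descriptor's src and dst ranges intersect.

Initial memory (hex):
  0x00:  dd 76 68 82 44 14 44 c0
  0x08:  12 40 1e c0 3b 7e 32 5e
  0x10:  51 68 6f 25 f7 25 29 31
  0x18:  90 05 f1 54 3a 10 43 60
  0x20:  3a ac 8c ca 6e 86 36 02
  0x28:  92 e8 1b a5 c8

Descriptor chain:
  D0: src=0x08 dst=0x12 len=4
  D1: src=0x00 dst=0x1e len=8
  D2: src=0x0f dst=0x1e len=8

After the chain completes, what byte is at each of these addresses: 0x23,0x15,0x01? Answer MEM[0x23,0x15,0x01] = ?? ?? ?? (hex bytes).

  after D0: wrote 4B at 0x12 = 12401ec0
  after D1: wrote 8B at 0x1e = dd766882441444c0
  after D2: wrote 8B at 0x1e = 5e516812401ec029
query mem[0x23]=0x1e, mem[0x15]=0xc0, mem[0x01]=0x76

MEM[0x23,0x15,0x01] = 1e c0 76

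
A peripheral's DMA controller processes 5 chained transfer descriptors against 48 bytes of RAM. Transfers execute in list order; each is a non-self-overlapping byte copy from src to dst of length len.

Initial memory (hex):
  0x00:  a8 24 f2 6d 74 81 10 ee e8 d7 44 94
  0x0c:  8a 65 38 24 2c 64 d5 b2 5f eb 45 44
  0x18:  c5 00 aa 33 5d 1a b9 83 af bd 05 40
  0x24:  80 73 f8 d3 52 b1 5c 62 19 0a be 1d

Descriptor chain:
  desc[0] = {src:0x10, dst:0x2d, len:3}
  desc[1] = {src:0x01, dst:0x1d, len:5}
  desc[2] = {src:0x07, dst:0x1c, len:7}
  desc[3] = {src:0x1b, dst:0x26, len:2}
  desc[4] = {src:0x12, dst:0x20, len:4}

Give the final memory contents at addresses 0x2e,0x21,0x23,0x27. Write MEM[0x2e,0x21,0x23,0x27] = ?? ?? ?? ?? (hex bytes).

  after D0: wrote 3B at 0x2d = 2c64d5
  after D1: wrote 5B at 0x1d = 24f26d7481
  after D2: wrote 7B at 0x1c = eee8d744948a65
  after D3: wrote 2B at 0x26 = 33ee
  after D4: wrote 4B at 0x20 = d5b25feb
query mem[0x2e]=0x64, mem[0x21]=0xb2, mem[0x23]=0xeb, mem[0x27]=0xee

MEM[0x2e,0x21,0x23,0x27] = 64 b2 eb ee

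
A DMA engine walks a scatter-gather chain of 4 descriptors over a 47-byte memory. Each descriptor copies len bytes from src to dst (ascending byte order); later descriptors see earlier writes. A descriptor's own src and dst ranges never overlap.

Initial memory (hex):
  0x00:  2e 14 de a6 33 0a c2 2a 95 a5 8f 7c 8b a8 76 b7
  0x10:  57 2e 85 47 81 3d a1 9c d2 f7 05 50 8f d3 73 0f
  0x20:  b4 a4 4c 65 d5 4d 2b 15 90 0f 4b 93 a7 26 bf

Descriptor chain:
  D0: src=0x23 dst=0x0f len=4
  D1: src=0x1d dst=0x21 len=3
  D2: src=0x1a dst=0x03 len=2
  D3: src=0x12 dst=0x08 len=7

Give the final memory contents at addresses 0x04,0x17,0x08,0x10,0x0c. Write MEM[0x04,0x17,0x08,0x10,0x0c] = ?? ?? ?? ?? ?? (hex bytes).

D0: mem[0x0f..0x12] <- [65 d5 4d 2b]
D1: mem[0x21..0x23] <- [d3 73 0f]
D2: mem[0x03..0x04] <- [05 50]
D3: mem[0x08..0x0e] <- [2b 47 81 3d a1 9c d2]
query mem[0x04]=0x50, mem[0x17]=0x9c, mem[0x08]=0x2b, mem[0x10]=0xd5, mem[0x0c]=0xa1

MEM[0x04,0x17,0x08,0x10,0x0c] = 50 9c 2b d5 a1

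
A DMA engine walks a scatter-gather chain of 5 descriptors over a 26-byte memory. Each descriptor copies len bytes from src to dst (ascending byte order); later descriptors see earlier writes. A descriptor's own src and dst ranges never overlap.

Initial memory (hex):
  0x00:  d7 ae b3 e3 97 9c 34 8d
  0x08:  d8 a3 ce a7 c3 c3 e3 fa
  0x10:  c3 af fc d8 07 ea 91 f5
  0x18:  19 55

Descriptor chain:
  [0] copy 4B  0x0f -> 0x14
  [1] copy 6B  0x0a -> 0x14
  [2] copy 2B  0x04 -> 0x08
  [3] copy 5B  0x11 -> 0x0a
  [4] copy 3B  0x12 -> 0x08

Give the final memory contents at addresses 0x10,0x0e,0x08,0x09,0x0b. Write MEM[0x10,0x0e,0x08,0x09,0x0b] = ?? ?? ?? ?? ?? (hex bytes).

D0: mem[0x14..0x17] <- [fa c3 af fc]
D1: mem[0x14..0x19] <- [ce a7 c3 c3 e3 fa]
D2: mem[0x08..0x09] <- [97 9c]
D3: mem[0x0a..0x0e] <- [af fc d8 ce a7]
D4: mem[0x08..0x0a] <- [fc d8 ce]
query mem[0x10]=0xc3, mem[0x0e]=0xa7, mem[0x08]=0xfc, mem[0x09]=0xd8, mem[0x0b]=0xfc

MEM[0x10,0x0e,0x08,0x09,0x0b] = c3 a7 fc d8 fc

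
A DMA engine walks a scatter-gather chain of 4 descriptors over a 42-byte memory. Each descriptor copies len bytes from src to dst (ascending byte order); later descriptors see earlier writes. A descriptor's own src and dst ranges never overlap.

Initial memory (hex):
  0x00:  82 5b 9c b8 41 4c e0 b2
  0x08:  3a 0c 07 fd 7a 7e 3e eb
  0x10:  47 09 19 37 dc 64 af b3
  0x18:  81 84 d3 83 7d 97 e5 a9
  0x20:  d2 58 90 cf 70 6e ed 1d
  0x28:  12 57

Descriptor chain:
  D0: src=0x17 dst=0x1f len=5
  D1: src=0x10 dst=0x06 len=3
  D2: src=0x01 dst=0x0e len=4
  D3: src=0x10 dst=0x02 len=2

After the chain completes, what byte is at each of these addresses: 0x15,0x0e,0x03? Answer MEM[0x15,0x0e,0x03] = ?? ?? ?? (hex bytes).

  after D0: wrote 5B at 0x1f = b38184d383
  after D1: wrote 3B at 0x06 = 470919
  after D2: wrote 4B at 0x0e = 5b9cb841
  after D3: wrote 2B at 0x02 = b841
query mem[0x15]=0x64, mem[0x0e]=0x5b, mem[0x03]=0x41

MEM[0x15,0x0e,0x03] = 64 5b 41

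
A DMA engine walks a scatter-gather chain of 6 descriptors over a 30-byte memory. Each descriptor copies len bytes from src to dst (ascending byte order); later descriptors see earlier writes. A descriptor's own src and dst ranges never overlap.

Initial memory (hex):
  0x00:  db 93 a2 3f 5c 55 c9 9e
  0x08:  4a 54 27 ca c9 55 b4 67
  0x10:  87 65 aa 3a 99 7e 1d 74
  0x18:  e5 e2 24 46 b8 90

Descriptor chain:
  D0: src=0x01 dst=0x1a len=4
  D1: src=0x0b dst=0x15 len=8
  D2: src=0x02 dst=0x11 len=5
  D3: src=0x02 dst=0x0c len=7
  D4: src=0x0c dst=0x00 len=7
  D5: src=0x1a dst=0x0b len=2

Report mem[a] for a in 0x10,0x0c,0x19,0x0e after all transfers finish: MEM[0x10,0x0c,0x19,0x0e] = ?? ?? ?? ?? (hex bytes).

  after D0: wrote 4B at 0x1a = 93a23f5c
  after D1: wrote 8B at 0x15 = cac955b4678765aa
  after D2: wrote 5B at 0x11 = a23f5c55c9
  after D3: wrote 7B at 0x0c = a23f5c55c99e4a
  after D4: wrote 7B at 0x00 = a23f5c55c99e4a
  after D5: wrote 2B at 0x0b = 8765
query mem[0x10]=0xc9, mem[0x0c]=0x65, mem[0x19]=0x67, mem[0x0e]=0x5c

MEM[0x10,0x0c,0x19,0x0e] = c9 65 67 5c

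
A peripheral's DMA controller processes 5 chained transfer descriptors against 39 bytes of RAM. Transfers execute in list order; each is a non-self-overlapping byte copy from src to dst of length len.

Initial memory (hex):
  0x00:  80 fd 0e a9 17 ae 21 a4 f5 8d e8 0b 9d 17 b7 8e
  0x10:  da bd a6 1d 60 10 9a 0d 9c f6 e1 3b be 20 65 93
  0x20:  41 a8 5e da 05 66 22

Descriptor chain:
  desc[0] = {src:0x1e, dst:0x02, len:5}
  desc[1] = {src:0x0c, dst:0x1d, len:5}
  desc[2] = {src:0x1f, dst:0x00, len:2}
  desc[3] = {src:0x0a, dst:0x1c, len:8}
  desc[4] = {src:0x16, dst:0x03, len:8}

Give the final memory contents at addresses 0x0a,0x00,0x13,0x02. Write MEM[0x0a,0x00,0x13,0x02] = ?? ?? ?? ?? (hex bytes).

  after D0: wrote 5B at 0x02 = 659341a85e
  after D1: wrote 5B at 0x1d = 9d17b78eda
  after D2: wrote 2B at 0x00 = b78e
  after D3: wrote 8B at 0x1c = e80b9d17b78edabd
  after D4: wrote 8B at 0x03 = 9a0d9cf6e13be80b
query mem[0x0a]=0x0b, mem[0x00]=0xb7, mem[0x13]=0x1d, mem[0x02]=0x65

MEM[0x0a,0x00,0x13,0x02] = 0b b7 1d 65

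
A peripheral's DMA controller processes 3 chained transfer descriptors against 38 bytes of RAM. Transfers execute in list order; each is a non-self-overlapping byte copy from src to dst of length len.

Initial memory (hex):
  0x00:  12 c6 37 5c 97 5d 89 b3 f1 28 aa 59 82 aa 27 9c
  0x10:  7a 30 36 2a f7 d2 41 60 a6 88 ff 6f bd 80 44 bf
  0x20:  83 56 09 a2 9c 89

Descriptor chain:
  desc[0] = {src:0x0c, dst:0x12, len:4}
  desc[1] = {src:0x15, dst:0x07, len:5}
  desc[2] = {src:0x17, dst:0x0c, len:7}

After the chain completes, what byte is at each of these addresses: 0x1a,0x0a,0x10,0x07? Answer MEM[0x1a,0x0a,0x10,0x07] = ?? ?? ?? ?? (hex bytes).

MEM[0x1a,0x0a,0x10,0x07] = ff a6 6f 9c

[0] 0x0c->0x12 len=4 : 82 aa 27 9c
[1] 0x15->0x07 len=5 : 9c 41 60 a6 88
[2] 0x17->0x0c len=7 : 60 a6 88 ff 6f bd 80
query mem[0x1a]=0xff, mem[0x0a]=0xa6, mem[0x10]=0x6f, mem[0x07]=0x9c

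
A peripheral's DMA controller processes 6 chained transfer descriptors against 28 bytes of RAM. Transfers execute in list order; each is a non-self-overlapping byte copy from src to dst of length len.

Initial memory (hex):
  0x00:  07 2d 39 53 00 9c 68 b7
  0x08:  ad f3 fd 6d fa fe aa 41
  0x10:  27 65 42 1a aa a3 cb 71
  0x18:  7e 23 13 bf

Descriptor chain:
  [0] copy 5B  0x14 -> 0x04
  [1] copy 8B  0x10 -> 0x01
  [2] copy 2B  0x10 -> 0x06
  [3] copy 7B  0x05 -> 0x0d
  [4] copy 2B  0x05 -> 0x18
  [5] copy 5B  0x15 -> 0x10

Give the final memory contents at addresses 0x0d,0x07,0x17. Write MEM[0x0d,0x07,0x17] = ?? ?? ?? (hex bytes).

#0 dst[0x04+5] := {0xaa,0xa3,0xcb,0x71,0x7e}
#1 dst[0x01+8] := {0x27,0x65,0x42,0x1a,0xaa,0xa3,0xcb,0x71}
#2 dst[0x06+2] := {0x27,0x65}
#3 dst[0x0d+7] := {0xaa,0x27,0x65,0x71,0xf3,0xfd,0x6d}
#4 dst[0x18+2] := {0xaa,0x27}
#5 dst[0x10+5] := {0xa3,0xcb,0x71,0xaa,0x27}
query mem[0x0d]=0xaa, mem[0x07]=0x65, mem[0x17]=0x71

MEM[0x0d,0x07,0x17] = aa 65 71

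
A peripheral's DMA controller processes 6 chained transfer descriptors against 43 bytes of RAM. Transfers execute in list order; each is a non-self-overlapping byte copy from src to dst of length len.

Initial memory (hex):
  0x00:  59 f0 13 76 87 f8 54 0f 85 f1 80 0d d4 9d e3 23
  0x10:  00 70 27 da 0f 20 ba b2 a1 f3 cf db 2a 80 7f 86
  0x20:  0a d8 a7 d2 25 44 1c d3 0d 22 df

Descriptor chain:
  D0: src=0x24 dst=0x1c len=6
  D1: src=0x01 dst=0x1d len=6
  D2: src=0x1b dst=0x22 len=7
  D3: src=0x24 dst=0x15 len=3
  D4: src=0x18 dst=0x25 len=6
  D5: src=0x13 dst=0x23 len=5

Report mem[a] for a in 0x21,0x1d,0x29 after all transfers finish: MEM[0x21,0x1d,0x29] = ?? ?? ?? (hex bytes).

MEM[0x21,0x1d,0x29] = f8 f0 25

[0] 0x24->0x1c len=6 : 25 44 1c d3 0d 22
[1] 0x01->0x1d len=6 : f0 13 76 87 f8 54
[2] 0x1b->0x22 len=7 : db 25 f0 13 76 87 f8
[3] 0x24->0x15 len=3 : f0 13 76
[4] 0x18->0x25 len=6 : a1 f3 cf db 25 f0
[5] 0x13->0x23 len=5 : da 0f f0 13 76
query mem[0x21]=0xf8, mem[0x1d]=0xf0, mem[0x29]=0x25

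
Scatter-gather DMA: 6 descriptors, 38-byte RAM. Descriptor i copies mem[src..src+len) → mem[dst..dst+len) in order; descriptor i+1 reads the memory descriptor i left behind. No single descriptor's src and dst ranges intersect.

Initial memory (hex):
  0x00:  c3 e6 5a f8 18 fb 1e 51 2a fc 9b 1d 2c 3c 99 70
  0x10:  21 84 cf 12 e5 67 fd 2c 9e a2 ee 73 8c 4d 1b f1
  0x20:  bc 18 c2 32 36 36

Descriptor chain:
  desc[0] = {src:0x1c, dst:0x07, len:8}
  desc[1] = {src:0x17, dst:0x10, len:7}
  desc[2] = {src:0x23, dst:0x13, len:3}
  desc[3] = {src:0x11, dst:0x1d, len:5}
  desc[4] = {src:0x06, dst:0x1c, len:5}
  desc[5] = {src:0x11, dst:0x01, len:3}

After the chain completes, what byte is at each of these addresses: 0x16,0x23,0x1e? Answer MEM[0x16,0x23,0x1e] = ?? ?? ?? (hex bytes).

MEM[0x16,0x23,0x1e] = 4d 32 4d

[0] 0x1c->0x07 len=8 : 8c 4d 1b f1 bc 18 c2 32
[1] 0x17->0x10 len=7 : 2c 9e a2 ee 73 8c 4d
[2] 0x23->0x13 len=3 : 32 36 36
[3] 0x11->0x1d len=5 : 9e a2 32 36 36
[4] 0x06->0x1c len=5 : 1e 8c 4d 1b f1
[5] 0x11->0x01 len=3 : 9e a2 32
query mem[0x16]=0x4d, mem[0x23]=0x32, mem[0x1e]=0x4d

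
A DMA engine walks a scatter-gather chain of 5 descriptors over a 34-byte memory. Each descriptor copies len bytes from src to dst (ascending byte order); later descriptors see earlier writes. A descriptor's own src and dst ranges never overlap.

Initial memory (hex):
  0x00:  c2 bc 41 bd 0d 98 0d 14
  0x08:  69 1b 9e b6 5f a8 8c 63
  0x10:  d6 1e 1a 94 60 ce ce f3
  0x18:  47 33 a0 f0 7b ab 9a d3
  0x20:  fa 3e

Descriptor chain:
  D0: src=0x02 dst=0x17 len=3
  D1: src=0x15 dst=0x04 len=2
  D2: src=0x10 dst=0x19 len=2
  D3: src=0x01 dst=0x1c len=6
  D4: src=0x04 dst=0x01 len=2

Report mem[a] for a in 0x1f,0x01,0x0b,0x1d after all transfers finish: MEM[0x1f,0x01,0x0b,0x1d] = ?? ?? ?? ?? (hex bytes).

MEM[0x1f,0x01,0x0b,0x1d] = ce ce b6 41

[0] 0x02->0x17 len=3 : 41 bd 0d
[1] 0x15->0x04 len=2 : ce ce
[2] 0x10->0x19 len=2 : d6 1e
[3] 0x01->0x1c len=6 : bc 41 bd ce ce 0d
[4] 0x04->0x01 len=2 : ce ce
query mem[0x1f]=0xce, mem[0x01]=0xce, mem[0x0b]=0xb6, mem[0x1d]=0x41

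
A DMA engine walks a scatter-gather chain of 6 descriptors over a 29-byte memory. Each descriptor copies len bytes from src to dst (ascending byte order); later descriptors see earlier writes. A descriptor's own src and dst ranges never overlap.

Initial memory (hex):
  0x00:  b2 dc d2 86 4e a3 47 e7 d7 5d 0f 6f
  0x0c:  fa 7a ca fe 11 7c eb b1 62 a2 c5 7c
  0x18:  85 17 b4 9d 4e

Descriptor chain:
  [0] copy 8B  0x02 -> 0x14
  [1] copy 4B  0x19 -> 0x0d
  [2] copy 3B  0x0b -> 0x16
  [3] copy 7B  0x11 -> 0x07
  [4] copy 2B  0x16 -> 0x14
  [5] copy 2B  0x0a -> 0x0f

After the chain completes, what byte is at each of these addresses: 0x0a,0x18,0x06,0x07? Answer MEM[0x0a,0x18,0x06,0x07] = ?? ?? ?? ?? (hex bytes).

#0 dst[0x14+8] := {0xd2,0x86,0x4e,0xa3,0x47,0xe7,0xd7,0x5d}
#1 dst[0x0d+4] := {0xe7,0xd7,0x5d,0x4e}
#2 dst[0x16+3] := {0x6f,0xfa,0xe7}
#3 dst[0x07+7] := {0x7c,0xeb,0xb1,0xd2,0x86,0x6f,0xfa}
#4 dst[0x14+2] := {0x6f,0xfa}
#5 dst[0x0f+2] := {0xd2,0x86}
query mem[0x0a]=0xd2, mem[0x18]=0xe7, mem[0x06]=0x47, mem[0x07]=0x7c

MEM[0x0a,0x18,0x06,0x07] = d2 e7 47 7c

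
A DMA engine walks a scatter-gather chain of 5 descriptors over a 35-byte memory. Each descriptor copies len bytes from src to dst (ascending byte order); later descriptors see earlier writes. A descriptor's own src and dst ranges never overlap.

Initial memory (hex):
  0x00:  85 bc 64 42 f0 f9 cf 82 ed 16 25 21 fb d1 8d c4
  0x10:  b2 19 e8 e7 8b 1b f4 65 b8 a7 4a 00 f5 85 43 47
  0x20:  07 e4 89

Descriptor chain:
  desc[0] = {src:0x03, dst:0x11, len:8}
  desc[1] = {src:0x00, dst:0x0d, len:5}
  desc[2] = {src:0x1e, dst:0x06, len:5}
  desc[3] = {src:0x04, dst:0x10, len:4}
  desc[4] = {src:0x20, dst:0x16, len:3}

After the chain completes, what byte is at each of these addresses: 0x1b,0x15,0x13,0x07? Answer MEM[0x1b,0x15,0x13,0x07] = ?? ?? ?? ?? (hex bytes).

  after D0: wrote 8B at 0x11 = 42f0f9cf82ed1625
  after D1: wrote 5B at 0x0d = 85bc6442f0
  after D2: wrote 5B at 0x06 = 434707e489
  after D3: wrote 4B at 0x10 = f0f94347
  after D4: wrote 3B at 0x16 = 07e489
query mem[0x1b]=0x00, mem[0x15]=0x82, mem[0x13]=0x47, mem[0x07]=0x47

MEM[0x1b,0x15,0x13,0x07] = 00 82 47 47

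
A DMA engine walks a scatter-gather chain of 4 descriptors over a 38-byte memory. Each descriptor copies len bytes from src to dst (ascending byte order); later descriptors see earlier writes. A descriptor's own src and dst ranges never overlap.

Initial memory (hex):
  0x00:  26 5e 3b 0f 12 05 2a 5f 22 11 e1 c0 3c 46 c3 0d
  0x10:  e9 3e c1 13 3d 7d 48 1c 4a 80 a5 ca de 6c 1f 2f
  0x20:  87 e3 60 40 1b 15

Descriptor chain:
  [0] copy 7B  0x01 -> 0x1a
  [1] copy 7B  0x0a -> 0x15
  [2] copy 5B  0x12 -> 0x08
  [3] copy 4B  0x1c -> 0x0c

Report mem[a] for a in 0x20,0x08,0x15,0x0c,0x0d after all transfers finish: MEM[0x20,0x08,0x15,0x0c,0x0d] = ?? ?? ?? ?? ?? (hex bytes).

#0 dst[0x1a+7] := {0x5e,0x3b,0x0f,0x12,0x05,0x2a,0x5f}
#1 dst[0x15+7] := {0xe1,0xc0,0x3c,0x46,0xc3,0x0d,0xe9}
#2 dst[0x08+5] := {0xc1,0x13,0x3d,0xe1,0xc0}
#3 dst[0x0c+4] := {0x0f,0x12,0x05,0x2a}
query mem[0x20]=0x5f, mem[0x08]=0xc1, mem[0x15]=0xe1, mem[0x0c]=0x0f, mem[0x0d]=0x12

MEM[0x20,0x08,0x15,0x0c,0x0d] = 5f c1 e1 0f 12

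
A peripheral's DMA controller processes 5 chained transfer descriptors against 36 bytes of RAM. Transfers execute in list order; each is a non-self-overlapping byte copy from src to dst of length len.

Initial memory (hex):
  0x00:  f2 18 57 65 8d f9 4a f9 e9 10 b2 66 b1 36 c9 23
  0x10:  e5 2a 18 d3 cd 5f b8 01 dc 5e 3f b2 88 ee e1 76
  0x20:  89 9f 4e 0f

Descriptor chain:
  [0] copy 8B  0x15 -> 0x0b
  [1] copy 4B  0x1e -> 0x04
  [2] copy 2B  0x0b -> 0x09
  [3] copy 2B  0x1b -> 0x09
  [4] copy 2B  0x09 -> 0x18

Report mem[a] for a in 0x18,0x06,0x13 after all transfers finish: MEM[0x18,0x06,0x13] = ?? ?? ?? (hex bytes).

MEM[0x18,0x06,0x13] = b2 89 d3

#0 dst[0x0b+8] := {0x5f,0xb8,0x01,0xdc,0x5e,0x3f,0xb2,0x88}
#1 dst[0x04+4] := {0xe1,0x76,0x89,0x9f}
#2 dst[0x09+2] := {0x5f,0xb8}
#3 dst[0x09+2] := {0xb2,0x88}
#4 dst[0x18+2] := {0xb2,0x88}
query mem[0x18]=0xb2, mem[0x06]=0x89, mem[0x13]=0xd3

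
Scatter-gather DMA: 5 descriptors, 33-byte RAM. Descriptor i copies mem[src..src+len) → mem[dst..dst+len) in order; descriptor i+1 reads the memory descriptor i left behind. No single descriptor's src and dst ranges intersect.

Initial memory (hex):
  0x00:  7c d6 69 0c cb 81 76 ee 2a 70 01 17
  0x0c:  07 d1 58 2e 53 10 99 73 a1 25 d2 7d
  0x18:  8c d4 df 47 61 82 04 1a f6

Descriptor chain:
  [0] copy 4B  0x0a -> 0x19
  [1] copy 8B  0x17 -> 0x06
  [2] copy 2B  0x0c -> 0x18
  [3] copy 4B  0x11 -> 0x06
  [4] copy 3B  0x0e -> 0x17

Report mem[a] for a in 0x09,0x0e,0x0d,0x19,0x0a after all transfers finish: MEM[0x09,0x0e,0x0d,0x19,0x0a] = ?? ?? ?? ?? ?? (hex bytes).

D0: mem[0x19..0x1c] <- [01 17 07 d1]
D1: mem[0x06..0x0d] <- [7d 8c 01 17 07 d1 82 04]
D2: mem[0x18..0x19] <- [82 04]
D3: mem[0x06..0x09] <- [10 99 73 a1]
D4: mem[0x17..0x19] <- [58 2e 53]
query mem[0x09]=0xa1, mem[0x0e]=0x58, mem[0x0d]=0x04, mem[0x19]=0x53, mem[0x0a]=0x07

MEM[0x09,0x0e,0x0d,0x19,0x0a] = a1 58 04 53 07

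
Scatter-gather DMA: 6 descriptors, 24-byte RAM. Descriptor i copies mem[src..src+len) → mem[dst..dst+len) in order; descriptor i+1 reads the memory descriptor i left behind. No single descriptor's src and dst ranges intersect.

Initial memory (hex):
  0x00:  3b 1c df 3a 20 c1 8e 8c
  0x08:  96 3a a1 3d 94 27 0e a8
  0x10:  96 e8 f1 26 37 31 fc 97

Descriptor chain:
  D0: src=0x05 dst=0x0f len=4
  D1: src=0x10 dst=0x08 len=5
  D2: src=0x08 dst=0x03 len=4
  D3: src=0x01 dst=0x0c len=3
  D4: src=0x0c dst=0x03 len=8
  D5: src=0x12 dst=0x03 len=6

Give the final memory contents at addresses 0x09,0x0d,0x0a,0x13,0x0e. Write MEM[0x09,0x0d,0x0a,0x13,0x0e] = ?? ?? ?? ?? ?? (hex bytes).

MEM[0x09,0x0d,0x0a,0x13,0x0e] = 96 df 26 26 8e

#0 dst[0x0f+4] := {0xc1,0x8e,0x8c,0x96}
#1 dst[0x08+5] := {0x8e,0x8c,0x96,0x26,0x37}
#2 dst[0x03+4] := {0x8e,0x8c,0x96,0x26}
#3 dst[0x0c+3] := {0x1c,0xdf,0x8e}
#4 dst[0x03+8] := {0x1c,0xdf,0x8e,0xc1,0x8e,0x8c,0x96,0x26}
#5 dst[0x03+6] := {0x96,0x26,0x37,0x31,0xfc,0x97}
query mem[0x09]=0x96, mem[0x0d]=0xdf, mem[0x0a]=0x26, mem[0x13]=0x26, mem[0x0e]=0x8e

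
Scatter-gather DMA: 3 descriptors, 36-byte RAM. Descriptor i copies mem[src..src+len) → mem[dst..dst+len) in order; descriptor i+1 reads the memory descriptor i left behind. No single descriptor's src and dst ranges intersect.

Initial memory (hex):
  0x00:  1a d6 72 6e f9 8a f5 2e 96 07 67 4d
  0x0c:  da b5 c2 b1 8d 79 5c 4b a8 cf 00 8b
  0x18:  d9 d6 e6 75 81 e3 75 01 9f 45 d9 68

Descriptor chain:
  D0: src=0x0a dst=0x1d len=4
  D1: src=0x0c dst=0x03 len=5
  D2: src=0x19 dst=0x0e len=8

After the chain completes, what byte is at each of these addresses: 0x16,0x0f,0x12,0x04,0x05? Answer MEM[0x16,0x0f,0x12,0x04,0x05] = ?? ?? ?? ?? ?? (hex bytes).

  after D0: wrote 4B at 0x1d = 674ddab5
  after D1: wrote 5B at 0x03 = dab5c2b18d
  after D2: wrote 8B at 0x0e = d6e67581674ddab5
query mem[0x16]=0x00, mem[0x0f]=0xe6, mem[0x12]=0x67, mem[0x04]=0xb5, mem[0x05]=0xc2

MEM[0x16,0x0f,0x12,0x04,0x05] = 00 e6 67 b5 c2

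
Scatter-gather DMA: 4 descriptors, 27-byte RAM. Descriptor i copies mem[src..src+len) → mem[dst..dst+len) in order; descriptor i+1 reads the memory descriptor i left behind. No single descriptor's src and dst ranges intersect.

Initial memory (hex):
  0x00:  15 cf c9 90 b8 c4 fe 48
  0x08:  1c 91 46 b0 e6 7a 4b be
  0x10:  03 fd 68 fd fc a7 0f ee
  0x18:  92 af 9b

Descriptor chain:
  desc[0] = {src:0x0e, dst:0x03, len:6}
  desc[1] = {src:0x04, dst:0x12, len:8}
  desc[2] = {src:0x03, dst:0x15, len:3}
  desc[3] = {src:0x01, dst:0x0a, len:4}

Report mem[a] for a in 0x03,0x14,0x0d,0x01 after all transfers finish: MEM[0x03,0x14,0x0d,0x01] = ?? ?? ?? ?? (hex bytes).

#0 dst[0x03+6] := {0x4b,0xbe,0x03,0xfd,0x68,0xfd}
#1 dst[0x12+8] := {0xbe,0x03,0xfd,0x68,0xfd,0x91,0x46,0xb0}
#2 dst[0x15+3] := {0x4b,0xbe,0x03}
#3 dst[0x0a+4] := {0xcf,0xc9,0x4b,0xbe}
query mem[0x03]=0x4b, mem[0x14]=0xfd, mem[0x0d]=0xbe, mem[0x01]=0xcf

MEM[0x03,0x14,0x0d,0x01] = 4b fd be cf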